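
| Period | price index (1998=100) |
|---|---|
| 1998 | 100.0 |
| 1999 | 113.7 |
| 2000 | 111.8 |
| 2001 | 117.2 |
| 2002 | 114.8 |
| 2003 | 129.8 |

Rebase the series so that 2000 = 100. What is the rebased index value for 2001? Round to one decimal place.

Rebased(2001) = 117.2 / 111.8 × 100 = 104.8301

104.8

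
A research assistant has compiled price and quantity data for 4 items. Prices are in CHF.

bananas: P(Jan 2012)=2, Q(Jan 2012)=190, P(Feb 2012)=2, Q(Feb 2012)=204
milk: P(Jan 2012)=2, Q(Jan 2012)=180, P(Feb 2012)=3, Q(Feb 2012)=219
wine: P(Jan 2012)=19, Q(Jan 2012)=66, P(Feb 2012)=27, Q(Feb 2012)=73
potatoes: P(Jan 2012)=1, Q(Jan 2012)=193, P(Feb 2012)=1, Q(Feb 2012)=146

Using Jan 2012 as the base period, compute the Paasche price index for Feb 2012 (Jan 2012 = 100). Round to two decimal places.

Paasche price index uses current-period quantities as weights.
ΣP(Feb 2012)·Q(Feb 2012) = 2×204 + 3×219 + 27×73 + 1×146 = 408 + 657 + 1971 + 146 = 3182
ΣP(Jan 2012)·Q(Feb 2012) = 2×204 + 2×219 + 19×73 + 1×146 = 408 + 438 + 1387 + 146 = 2379
Index = 3182 / 2379 × 100 = 133.7537

133.75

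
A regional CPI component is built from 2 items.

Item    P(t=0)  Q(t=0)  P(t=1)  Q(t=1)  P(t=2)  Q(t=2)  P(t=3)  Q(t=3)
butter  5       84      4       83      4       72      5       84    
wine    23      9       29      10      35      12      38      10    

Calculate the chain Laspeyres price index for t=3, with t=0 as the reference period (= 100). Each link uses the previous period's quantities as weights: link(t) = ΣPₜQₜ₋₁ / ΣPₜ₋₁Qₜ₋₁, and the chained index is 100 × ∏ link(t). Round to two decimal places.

Link t=0→t=1:
ΣP(t=1)Q(t=0) = 4×84 + 29×9 = 336 + 261 = 597
ΣP(t=0)Q(t=0) = 5×84 + 23×9 = 420 + 207 = 627
link = 597/627 = 0.952153
Link t=1→t=2:
ΣP(t=2)Q(t=1) = 4×83 + 35×10 = 332 + 350 = 682
ΣP(t=1)Q(t=1) = 4×83 + 29×10 = 332 + 290 = 622
link = 682/622 = 1.096463
Link t=2→t=3:
ΣP(t=3)Q(t=2) = 5×72 + 38×12 = 360 + 456 = 816
ΣP(t=2)Q(t=2) = 4×72 + 35×12 = 288 + 420 = 708
link = 816/708 = 1.152542
Chained index = 100 × 0.952153 × 1.096463 × 1.152542 = 120.3255

120.33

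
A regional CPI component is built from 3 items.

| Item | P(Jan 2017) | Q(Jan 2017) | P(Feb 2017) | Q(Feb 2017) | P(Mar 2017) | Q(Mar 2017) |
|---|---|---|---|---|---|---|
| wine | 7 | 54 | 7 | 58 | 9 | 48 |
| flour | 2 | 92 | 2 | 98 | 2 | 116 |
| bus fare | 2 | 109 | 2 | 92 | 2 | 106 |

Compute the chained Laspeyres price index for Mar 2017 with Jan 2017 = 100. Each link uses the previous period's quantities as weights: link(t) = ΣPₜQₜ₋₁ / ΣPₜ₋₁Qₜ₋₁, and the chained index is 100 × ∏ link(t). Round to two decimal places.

114.76

Link Jan 2017→Feb 2017:
ΣP(Feb 2017)Q(Jan 2017) = 7×54 + 2×92 + 2×109 = 378 + 184 + 218 = 780
ΣP(Jan 2017)Q(Jan 2017) = 7×54 + 2×92 + 2×109 = 378 + 184 + 218 = 780
link = 780/780 = 1.000000
Link Feb 2017→Mar 2017:
ΣP(Mar 2017)Q(Feb 2017) = 9×58 + 2×98 + 2×92 = 522 + 196 + 184 = 902
ΣP(Feb 2017)Q(Feb 2017) = 7×58 + 2×98 + 2×92 = 406 + 196 + 184 = 786
link = 902/786 = 1.147583
Chained index = 100 × 1.000000 × 1.147583 = 114.7583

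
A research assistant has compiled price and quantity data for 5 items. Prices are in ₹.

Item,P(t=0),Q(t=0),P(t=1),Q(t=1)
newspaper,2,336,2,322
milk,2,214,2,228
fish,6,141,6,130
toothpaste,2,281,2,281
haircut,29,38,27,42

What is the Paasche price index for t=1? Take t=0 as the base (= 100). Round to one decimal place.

97.7

Paasche price index uses current-period quantities as weights.
ΣP(t=1)·Q(t=1) = 2×322 + 2×228 + 6×130 + 2×281 + 27×42 = 644 + 456 + 780 + 562 + 1134 = 3576
ΣP(t=0)·Q(t=1) = 2×322 + 2×228 + 6×130 + 2×281 + 29×42 = 644 + 456 + 780 + 562 + 1218 = 3660
Index = 3576 / 3660 × 100 = 97.7049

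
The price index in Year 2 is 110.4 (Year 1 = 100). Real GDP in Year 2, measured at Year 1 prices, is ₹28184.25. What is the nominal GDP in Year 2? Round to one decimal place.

31115.4

Nominal = Real × (Index/100) = 28184.25 × (110.4/100)
        = 28184.25 × 1.104 = 31115.4120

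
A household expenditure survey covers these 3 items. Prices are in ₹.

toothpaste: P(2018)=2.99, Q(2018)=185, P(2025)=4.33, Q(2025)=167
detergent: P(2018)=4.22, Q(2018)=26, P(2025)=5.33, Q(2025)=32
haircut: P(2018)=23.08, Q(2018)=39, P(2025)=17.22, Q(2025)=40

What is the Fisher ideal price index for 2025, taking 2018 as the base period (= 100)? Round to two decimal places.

102.34

Laspeyres component (base-period weights):
ΣP(2025)Q(2018) = 4.33×185 + 5.33×26 + 17.22×39 = 801.05 + 138.58 + 671.58 = 1611.21
ΣP(2018)Q(2018) = 2.99×185 + 4.22×26 + 23.08×39 = 553.15 + 109.72 + 900.12 = 1562.99
L = 1611.21 / 1562.99 × 100 = 103.0851
Paasche component (current-period weights):
ΣP(2025)Q(2025) = 4.33×167 + 5.33×32 + 17.22×40 = 723.11 + 170.56 + 688.8 = 1582.47
ΣP(2018)Q(2025) = 2.99×167 + 4.22×32 + 23.08×40 = 499.33 + 135.04 + 923.2 = 1557.57
P = 1582.47 / 1557.57 × 100 = 101.5986
Fisher = √(L × P) = √(103.0851 × 101.5986) = 102.3392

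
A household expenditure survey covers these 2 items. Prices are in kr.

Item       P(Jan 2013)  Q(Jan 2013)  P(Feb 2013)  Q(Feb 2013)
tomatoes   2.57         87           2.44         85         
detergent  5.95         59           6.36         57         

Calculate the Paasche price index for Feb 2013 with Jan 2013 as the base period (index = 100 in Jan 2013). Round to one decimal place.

Paasche price index uses current-period quantities as weights.
ΣP(Feb 2013)·Q(Feb 2013) = 2.44×85 + 6.36×57 = 207.4 + 362.52 = 569.92
ΣP(Jan 2013)·Q(Feb 2013) = 2.57×85 + 5.95×57 = 218.45 + 339.15 = 557.6
Index = 569.92 / 557.6 × 100 = 102.2095

102.2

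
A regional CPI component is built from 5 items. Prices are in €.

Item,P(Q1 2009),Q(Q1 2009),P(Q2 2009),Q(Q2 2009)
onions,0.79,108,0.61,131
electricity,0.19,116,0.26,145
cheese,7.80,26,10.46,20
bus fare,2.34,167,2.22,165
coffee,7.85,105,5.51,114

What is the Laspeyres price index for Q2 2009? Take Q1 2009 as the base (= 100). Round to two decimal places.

Laspeyres price index uses base-period quantities as weights.
ΣP(Q2 2009)·Q(Q1 2009) = 0.61×108 + 0.26×116 + 10.46×26 + 2.22×167 + 5.51×105 = 65.88 + 30.16 + 271.96 + 370.74 + 578.55 = 1317.29
ΣP(Q1 2009)·Q(Q1 2009) = 0.79×108 + 0.19×116 + 7.80×26 + 2.34×167 + 7.85×105 = 85.32 + 22.04 + 202.8 + 390.78 + 824.25 = 1525.19
Index = 1317.29 / 1525.19 × 100 = 86.3689

86.37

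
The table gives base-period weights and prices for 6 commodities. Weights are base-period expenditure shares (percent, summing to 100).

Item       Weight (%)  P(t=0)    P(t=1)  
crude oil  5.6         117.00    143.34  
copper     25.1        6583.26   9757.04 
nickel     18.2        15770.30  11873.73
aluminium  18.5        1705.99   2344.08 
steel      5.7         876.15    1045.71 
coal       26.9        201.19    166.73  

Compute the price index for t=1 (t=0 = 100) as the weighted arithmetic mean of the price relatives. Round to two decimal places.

crude oil: 5.6 × (143.34/117.00) = 5.6 × 1.225128 = 6.8607
copper: 25.1 × (9757.04/6583.26) = 25.1 × 1.482099 = 37.2007
nickel: 18.2 × (11873.73/15770.30) = 18.2 × 0.752917 = 13.7031
aluminium: 18.5 × (2344.08/1705.99) = 18.5 × 1.374029 = 25.4195
steel: 5.7 × (1045.71/876.15) = 5.7 × 1.193529 = 6.8031
coal: 26.9 × (166.73/201.19) = 26.9 × 0.828719 = 22.2925
Index = Σ wᵢ·(p₁ᵢ/p₀ᵢ) = 6.8607 + 37.2007 + 13.7031 + 25.4195 + 6.8031 + 22.2925 = 112.2797

112.28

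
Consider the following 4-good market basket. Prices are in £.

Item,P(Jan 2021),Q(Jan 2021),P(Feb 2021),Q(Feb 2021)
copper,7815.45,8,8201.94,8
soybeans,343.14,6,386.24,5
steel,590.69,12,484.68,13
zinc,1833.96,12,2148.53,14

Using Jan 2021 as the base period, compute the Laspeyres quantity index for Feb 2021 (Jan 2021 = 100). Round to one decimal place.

104.2

Laspeyres quantity index uses base-period prices as weights.
ΣP(Jan 2021)·Q(Feb 2021) = 7815.45×8 + 343.14×5 + 590.69×13 + 1833.96×14 = 62523.6 + 1715.7 + 7678.97 + 25675.44 = 97593.71
ΣP(Jan 2021)·Q(Jan 2021) = 7815.45×8 + 343.14×6 + 590.69×12 + 1833.96×12 = 62523.6 + 2058.84 + 7088.28 + 22007.52 = 93678.24
Index = 97593.71 / 93678.24 × 100 = 104.1797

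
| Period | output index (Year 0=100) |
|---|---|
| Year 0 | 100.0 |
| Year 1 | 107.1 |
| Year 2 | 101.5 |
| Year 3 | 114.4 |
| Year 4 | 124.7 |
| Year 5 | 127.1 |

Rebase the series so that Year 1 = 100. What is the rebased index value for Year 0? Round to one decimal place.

93.4

Rebased(Year 0) = 100.0 / 107.1 × 100 = 93.3707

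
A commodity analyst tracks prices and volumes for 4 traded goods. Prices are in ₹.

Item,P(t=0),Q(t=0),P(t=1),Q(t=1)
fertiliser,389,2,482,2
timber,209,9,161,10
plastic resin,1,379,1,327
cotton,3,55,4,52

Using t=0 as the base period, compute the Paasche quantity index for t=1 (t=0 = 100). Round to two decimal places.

Paasche quantity index uses current-period prices as weights.
ΣP(t=1)·Q(t=1) = 482×2 + 161×10 + 1×327 + 4×52 = 964 + 1610 + 327 + 208 = 3109
ΣP(t=1)·Q(t=0) = 482×2 + 161×9 + 1×379 + 4×55 = 964 + 1449 + 379 + 220 = 3012
Index = 3109 / 3012 × 100 = 103.2205

103.22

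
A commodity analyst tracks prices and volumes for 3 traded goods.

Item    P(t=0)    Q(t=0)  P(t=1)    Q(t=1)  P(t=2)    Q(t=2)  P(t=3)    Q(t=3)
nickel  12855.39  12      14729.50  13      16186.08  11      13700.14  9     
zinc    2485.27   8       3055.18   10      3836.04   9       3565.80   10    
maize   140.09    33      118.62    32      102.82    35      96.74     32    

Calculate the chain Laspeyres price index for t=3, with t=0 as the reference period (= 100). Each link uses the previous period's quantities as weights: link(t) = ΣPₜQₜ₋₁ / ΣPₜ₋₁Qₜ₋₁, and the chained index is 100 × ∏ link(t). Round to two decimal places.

Link t=0→t=1:
ΣP(t=1)Q(t=0) = 14729.50×12 + 3055.18×8 + 118.62×33 = 176754 + 24441.44 + 3914.46 = 205109.9
ΣP(t=0)Q(t=0) = 12855.39×12 + 2485.27×8 + 140.09×33 = 154264.68 + 19882.16 + 4622.97 = 178769.81
link = 205109.9/178769.81 = 1.147341
Link t=1→t=2:
ΣP(t=2)Q(t=1) = 16186.08×13 + 3836.04×10 + 102.82×32 = 210419.04 + 38360.4 + 3290.24 = 252069.68
ΣP(t=1)Q(t=1) = 14729.50×13 + 3055.18×10 + 118.62×32 = 191483.5 + 30551.8 + 3795.84 = 225831.14
link = 252069.68/225831.14 = 1.116187
Link t=2→t=3:
ΣP(t=3)Q(t=2) = 13700.14×11 + 3565.80×9 + 96.74×35 = 150701.54 + 32092.2 + 3385.9 = 186179.64
ΣP(t=2)Q(t=2) = 16186.08×11 + 3836.04×9 + 102.82×35 = 178046.88 + 34524.36 + 3598.7 = 216169.94
link = 186179.64/216169.94 = 0.861265
Chained index = 100 × 1.147341 × 1.116187 × 0.861265 = 110.2976

110.30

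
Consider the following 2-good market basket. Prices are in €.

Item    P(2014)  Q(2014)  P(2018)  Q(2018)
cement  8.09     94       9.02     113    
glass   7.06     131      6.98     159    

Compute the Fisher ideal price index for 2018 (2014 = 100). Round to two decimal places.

104.55

Laspeyres component (base-period weights):
ΣP(2018)Q(2014) = 9.02×94 + 6.98×131 = 847.88 + 914.38 = 1762.26
ΣP(2014)Q(2014) = 8.09×94 + 7.06×131 = 760.46 + 924.86 = 1685.32
L = 1762.26 / 1685.32 × 100 = 104.5653
Paasche component (current-period weights):
ΣP(2018)Q(2018) = 9.02×113 + 6.98×159 = 1019.26 + 1109.82 = 2129.08
ΣP(2014)Q(2018) = 8.09×113 + 7.06×159 = 914.17 + 1122.54 = 2036.71
P = 2129.08 / 2036.71 × 100 = 104.5353
Fisher = √(L × P) = √(104.5653 × 104.5353) = 104.5503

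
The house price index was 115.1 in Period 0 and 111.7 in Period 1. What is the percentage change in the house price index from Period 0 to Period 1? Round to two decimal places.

-2.95%

Change = (111.7 − 115.1) / 115.1 × 100
       = -3.4 / 115.1 × 100 = -2.9540%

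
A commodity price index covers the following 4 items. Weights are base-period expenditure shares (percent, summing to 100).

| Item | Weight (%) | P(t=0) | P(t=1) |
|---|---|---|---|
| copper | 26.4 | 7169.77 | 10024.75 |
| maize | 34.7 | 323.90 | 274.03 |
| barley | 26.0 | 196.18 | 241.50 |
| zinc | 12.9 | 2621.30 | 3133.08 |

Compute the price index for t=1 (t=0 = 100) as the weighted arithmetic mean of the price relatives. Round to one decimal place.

113.7

copper: 26.4 × (10024.75/7169.77) = 26.4 × 1.398197 = 36.9124
maize: 34.7 × (274.03/323.90) = 34.7 × 0.846033 = 29.3573
barley: 26.0 × (241.50/196.18) = 26.0 × 1.231012 = 32.0063
zinc: 12.9 × (3133.08/2621.30) = 12.9 × 1.195239 = 15.4186
Index = Σ wᵢ·(p₁ᵢ/p₀ᵢ) = 36.9124 + 29.3573 + 32.0063 + 15.4186 = 113.6946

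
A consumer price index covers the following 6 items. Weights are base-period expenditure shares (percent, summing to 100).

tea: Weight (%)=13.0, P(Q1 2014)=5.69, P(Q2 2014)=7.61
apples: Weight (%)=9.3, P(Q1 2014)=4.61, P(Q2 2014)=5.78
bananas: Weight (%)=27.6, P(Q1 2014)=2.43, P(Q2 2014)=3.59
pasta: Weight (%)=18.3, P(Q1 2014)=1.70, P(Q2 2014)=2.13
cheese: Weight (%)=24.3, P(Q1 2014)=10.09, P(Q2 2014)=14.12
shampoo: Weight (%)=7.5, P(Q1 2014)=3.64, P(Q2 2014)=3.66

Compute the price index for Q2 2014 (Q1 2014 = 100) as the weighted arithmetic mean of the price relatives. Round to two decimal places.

tea: 13.0 × (7.61/5.69) = 13.0 × 1.337434 = 17.3866
apples: 9.3 × (5.78/4.61) = 9.3 × 1.253796 = 11.6603
bananas: 27.6 × (3.59/2.43) = 27.6 × 1.477366 = 40.7753
pasta: 18.3 × (2.13/1.70) = 18.3 × 1.252941 = 22.9288
cheese: 24.3 × (14.12/10.09) = 24.3 × 1.399405 = 34.0056
shampoo: 7.5 × (3.66/3.64) = 7.5 × 1.005495 = 7.5412
Index = Σ wᵢ·(p₁ᵢ/p₀ᵢ) = 17.3866 + 11.6603 + 40.7753 + 22.9288 + 34.0056 + 7.5412 = 134.2978

134.30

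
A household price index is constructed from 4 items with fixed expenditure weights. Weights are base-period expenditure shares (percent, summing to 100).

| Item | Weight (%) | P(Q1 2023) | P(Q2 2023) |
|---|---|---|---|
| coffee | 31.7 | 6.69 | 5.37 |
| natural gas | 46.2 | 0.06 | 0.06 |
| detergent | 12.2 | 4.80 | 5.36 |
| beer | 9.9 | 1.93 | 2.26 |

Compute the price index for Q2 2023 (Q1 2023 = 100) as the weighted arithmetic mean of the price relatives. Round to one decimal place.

coffee: 31.7 × (5.37/6.69) = 31.7 × 0.802691 = 25.4453
natural gas: 46.2 × (0.06/0.06) = 46.2 × 1.000000 = 46.2000
detergent: 12.2 × (5.36/4.80) = 12.2 × 1.116667 = 13.6233
beer: 9.9 × (2.26/1.93) = 9.9 × 1.170984 = 11.5927
Index = Σ wᵢ·(p₁ᵢ/p₀ᵢ) = 25.4453 + 46.2000 + 13.6233 + 11.5927 = 96.8614

96.9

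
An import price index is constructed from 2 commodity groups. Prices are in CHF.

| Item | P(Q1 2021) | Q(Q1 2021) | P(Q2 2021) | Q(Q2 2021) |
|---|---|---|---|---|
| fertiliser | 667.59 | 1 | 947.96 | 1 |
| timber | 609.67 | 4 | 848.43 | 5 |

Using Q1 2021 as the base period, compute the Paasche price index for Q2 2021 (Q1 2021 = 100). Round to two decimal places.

139.67

Paasche price index uses current-period quantities as weights.
ΣP(Q2 2021)·Q(Q2 2021) = 947.96×1 + 848.43×5 = 947.96 + 4242.15 = 5190.11
ΣP(Q1 2021)·Q(Q2 2021) = 667.59×1 + 609.67×5 = 667.59 + 3048.35 = 3715.94
Index = 5190.11 / 3715.94 × 100 = 139.6715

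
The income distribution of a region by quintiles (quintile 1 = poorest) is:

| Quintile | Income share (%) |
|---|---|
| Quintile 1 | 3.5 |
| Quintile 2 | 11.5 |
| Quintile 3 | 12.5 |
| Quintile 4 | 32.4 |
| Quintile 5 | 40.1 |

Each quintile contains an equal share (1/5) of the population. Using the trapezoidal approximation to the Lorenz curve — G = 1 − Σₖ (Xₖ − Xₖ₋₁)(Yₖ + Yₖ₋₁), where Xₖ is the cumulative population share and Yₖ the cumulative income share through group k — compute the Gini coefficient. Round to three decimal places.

0.376

Cumulative income shares Yₖ: 0.0350, 0.1500, 0.2750, 0.5990, 1.0000
Σ (Xₖ−Xₖ₋₁)(Yₖ+Yₖ₋₁) = (1/5)(0.0350+0.0000) + (1/5)(0.1500+0.0350) + (1/5)(0.2750+0.1500) + (1/5)(0.5990+0.2750) + (1/5)(1.0000+0.5990)
  = 0.0070 + 0.0370 + 0.0850 + 0.1748 + 0.3198 = 0.6236
G = 1 − 0.6236 = 0.3764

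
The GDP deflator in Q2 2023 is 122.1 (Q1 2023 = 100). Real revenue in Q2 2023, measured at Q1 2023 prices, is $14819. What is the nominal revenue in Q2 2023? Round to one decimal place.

Nominal = Real × (Index/100) = 14819 × (122.1/100)
        = 14819 × 1.221 = 18093.9990

18094.0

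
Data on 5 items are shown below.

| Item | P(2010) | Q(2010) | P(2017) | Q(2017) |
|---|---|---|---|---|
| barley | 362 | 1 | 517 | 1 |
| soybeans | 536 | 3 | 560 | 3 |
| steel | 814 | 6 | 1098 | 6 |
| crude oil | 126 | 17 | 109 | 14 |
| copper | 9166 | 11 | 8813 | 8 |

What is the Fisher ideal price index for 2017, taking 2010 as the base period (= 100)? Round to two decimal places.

Laspeyres component (base-period weights):
ΣP(2017)Q(2010) = 517×1 + 560×3 + 1098×6 + 109×17 + 8813×11 = 517 + 1680 + 6588 + 1853 + 96943 = 107581
ΣP(2010)Q(2010) = 362×1 + 536×3 + 814×6 + 126×17 + 9166×11 = 362 + 1608 + 4884 + 2142 + 100826 = 109822
L = 107581 / 109822 × 100 = 97.9594
Paasche component (current-period weights):
ΣP(2017)Q(2017) = 517×1 + 560×3 + 1098×6 + 109×14 + 8813×8 = 517 + 1680 + 6588 + 1526 + 70504 = 80815
ΣP(2010)Q(2017) = 362×1 + 536×3 + 814×6 + 126×14 + 9166×8 = 362 + 1608 + 4884 + 1764 + 73328 = 81946
P = 80815 / 81946 × 100 = 98.6198
Fisher = √(L × P) = √(97.9594 × 98.6198) = 98.2891

98.29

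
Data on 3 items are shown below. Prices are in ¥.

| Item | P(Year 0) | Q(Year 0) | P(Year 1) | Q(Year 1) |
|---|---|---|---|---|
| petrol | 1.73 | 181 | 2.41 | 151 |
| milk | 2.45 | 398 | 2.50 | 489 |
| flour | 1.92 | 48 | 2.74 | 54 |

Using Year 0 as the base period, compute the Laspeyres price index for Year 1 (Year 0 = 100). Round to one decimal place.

113.2

Laspeyres price index uses base-period quantities as weights.
ΣP(Year 1)·Q(Year 0) = 2.41×181 + 2.50×398 + 2.74×48 = 436.21 + 995 + 131.52 = 1562.73
ΣP(Year 0)·Q(Year 0) = 1.73×181 + 2.45×398 + 1.92×48 = 313.13 + 975.1 + 92.16 = 1380.39
Index = 1562.73 / 1380.39 × 100 = 113.2093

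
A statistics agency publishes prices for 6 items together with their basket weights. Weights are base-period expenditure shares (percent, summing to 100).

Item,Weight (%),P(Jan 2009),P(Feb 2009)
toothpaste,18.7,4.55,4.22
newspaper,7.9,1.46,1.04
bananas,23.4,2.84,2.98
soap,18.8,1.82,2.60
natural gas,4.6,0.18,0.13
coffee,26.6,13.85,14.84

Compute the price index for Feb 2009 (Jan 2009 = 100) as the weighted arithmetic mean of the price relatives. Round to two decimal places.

toothpaste: 18.7 × (4.22/4.55) = 18.7 × 0.927473 = 17.3437
newspaper: 7.9 × (1.04/1.46) = 7.9 × 0.712329 = 5.6274
bananas: 23.4 × (2.98/2.84) = 23.4 × 1.049296 = 24.5535
soap: 18.8 × (2.60/1.82) = 18.8 × 1.428571 = 26.8571
natural gas: 4.6 × (0.13/0.18) = 4.6 × 0.722222 = 3.3222
coffee: 26.6 × (14.84/13.85) = 26.6 × 1.071480 = 28.5014
Index = Σ wᵢ·(p₁ᵢ/p₀ᵢ) = 17.3437 + 5.6274 + 24.5535 + 26.8571 + 3.3222 + 28.5014 = 106.2054

106.21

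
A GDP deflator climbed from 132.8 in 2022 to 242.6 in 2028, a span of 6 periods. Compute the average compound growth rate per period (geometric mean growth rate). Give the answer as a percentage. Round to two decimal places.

Growth factor = (242.6/132.8)^(1/6) = (1.826807)^(1/6) = 1.105644
Growth rate = 1.105644 − 1 = 0.105644 = 10.5644%

10.56%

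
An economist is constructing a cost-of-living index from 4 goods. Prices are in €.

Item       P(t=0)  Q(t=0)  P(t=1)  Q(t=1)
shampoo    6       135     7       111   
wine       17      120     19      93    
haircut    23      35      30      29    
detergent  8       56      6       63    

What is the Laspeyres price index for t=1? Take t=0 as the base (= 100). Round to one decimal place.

112.4

Laspeyres price index uses base-period quantities as weights.
ΣP(t=1)·Q(t=0) = 7×135 + 19×120 + 30×35 + 6×56 = 945 + 2280 + 1050 + 336 = 4611
ΣP(t=0)·Q(t=0) = 6×135 + 17×120 + 23×35 + 8×56 = 810 + 2040 + 805 + 448 = 4103
Index = 4611 / 4103 × 100 = 112.3812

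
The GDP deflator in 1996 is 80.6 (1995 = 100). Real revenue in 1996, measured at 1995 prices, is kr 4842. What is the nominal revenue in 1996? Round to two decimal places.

3902.65

Nominal = Real × (Index/100) = 4842 × (80.6/100)
        = 4842 × 0.806 = 3902.6520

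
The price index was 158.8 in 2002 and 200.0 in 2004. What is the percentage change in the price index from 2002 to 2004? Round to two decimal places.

25.94%

Change = (200.0 − 158.8) / 158.8 × 100
       = 41.2 / 158.8 × 100 = 25.9446%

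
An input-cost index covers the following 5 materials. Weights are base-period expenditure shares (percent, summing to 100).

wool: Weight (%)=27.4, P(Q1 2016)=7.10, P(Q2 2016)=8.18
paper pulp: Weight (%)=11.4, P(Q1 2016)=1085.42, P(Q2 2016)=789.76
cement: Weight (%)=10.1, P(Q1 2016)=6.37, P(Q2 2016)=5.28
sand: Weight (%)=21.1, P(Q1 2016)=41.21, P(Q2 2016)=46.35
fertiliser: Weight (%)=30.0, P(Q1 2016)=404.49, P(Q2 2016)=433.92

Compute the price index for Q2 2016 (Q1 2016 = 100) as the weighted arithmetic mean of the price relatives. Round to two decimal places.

104.15

wool: 27.4 × (8.18/7.10) = 27.4 × 1.152113 = 31.5679
paper pulp: 11.4 × (789.76/1085.42) = 11.4 × 0.727608 = 8.2947
cement: 10.1 × (5.28/6.37) = 10.1 × 0.828885 = 8.3717
sand: 21.1 × (46.35/41.21) = 21.1 × 1.124727 = 23.7317
fertiliser: 30.0 × (433.92/404.49) = 30.0 × 1.072758 = 32.1827
Index = Σ wᵢ·(p₁ᵢ/p₀ᵢ) = 31.5679 + 8.2947 + 8.3717 + 23.7317 + 32.1827 = 104.1488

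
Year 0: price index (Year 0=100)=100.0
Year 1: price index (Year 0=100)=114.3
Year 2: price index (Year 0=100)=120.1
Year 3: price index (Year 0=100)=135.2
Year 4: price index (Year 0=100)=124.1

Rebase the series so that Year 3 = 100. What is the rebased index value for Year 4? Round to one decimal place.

91.8

Rebased(Year 4) = 124.1 / 135.2 × 100 = 91.7899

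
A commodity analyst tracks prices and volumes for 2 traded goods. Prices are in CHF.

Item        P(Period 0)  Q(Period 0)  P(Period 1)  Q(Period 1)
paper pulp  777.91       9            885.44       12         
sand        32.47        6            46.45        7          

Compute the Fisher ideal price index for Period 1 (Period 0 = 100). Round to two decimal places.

114.57

Laspeyres component (base-period weights):
ΣP(Period 1)Q(Period 0) = 885.44×9 + 46.45×6 = 7968.96 + 278.7 = 8247.66
ΣP(Period 0)Q(Period 0) = 777.91×9 + 32.47×6 = 7001.19 + 194.82 = 7196.01
L = 8247.66 / 7196.01 × 100 = 114.6143
Paasche component (current-period weights):
ΣP(Period 1)Q(Period 1) = 885.44×12 + 46.45×7 = 10625.28 + 325.15 = 10950.43
ΣP(Period 0)Q(Period 1) = 777.91×12 + 32.47×7 = 9334.92 + 227.29 = 9562.21
P = 10950.43 / 9562.21 × 100 = 114.5178
Fisher = √(L × P) = √(114.6143 × 114.5178) = 114.5661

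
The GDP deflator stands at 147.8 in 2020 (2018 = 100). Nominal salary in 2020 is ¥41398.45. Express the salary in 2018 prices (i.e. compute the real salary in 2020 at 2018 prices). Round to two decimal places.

Real = Nominal ÷ (Index/100) = 41398.45 ÷ (147.8/100)
     = 41398.45 ÷ 1.478 = 28009.7767

28009.78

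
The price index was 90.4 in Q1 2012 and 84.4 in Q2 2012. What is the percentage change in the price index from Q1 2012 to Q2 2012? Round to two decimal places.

-6.64%

Change = (84.4 − 90.4) / 90.4 × 100
       = -6.0 / 90.4 × 100 = -6.6372%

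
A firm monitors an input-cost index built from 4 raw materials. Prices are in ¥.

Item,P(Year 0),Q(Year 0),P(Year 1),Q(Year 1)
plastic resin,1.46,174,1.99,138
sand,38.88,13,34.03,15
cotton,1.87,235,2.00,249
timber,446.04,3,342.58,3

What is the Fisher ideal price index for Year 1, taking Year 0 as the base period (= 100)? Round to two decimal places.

89.70

Laspeyres component (base-period weights):
ΣP(Year 1)Q(Year 0) = 1.99×174 + 34.03×13 + 2.00×235 + 342.58×3 = 346.26 + 442.39 + 470 + 1027.74 = 2286.39
ΣP(Year 0)Q(Year 0) = 1.46×174 + 38.88×13 + 1.87×235 + 446.04×3 = 254.04 + 505.44 + 439.45 + 1338.12 = 2537.05
L = 2286.39 / 2537.05 × 100 = 90.1200
Paasche component (current-period weights):
ΣP(Year 1)Q(Year 1) = 1.99×138 + 34.03×15 + 2.00×249 + 342.58×3 = 274.62 + 510.45 + 498 + 1027.74 = 2310.81
ΣP(Year 0)Q(Year 1) = 1.46×138 + 38.88×15 + 1.87×249 + 446.04×3 = 201.48 + 583.2 + 465.63 + 1338.12 = 2588.43
P = 2310.81 / 2588.43 × 100 = 89.2746
Fisher = √(L × P) = √(90.1200 × 89.2746) = 89.6963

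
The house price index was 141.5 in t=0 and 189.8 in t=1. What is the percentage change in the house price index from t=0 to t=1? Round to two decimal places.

34.13%

Change = (189.8 − 141.5) / 141.5 × 100
       = 48.3 / 141.5 × 100 = 34.1343%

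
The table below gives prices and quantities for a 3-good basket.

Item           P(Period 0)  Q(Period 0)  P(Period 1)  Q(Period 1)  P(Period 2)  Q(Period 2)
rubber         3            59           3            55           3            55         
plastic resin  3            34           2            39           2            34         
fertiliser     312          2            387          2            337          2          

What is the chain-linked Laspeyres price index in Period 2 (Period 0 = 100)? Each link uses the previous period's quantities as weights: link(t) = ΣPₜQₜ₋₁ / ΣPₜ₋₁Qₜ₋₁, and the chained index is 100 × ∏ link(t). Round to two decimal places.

Link Period 0→Period 1:
ΣP(Period 1)Q(Period 0) = 3×59 + 2×34 + 387×2 = 177 + 68 + 774 = 1019
ΣP(Period 0)Q(Period 0) = 3×59 + 3×34 + 312×2 = 177 + 102 + 624 = 903
link = 1019/903 = 1.128461
Link Period 1→Period 2:
ΣP(Period 2)Q(Period 1) = 3×55 + 2×39 + 337×2 = 165 + 78 + 674 = 917
ΣP(Period 1)Q(Period 1) = 3×55 + 2×39 + 387×2 = 165 + 78 + 774 = 1017
link = 917/1017 = 0.901672
Chained index = 100 × 1.128461 × 0.901672 = 101.7501

101.75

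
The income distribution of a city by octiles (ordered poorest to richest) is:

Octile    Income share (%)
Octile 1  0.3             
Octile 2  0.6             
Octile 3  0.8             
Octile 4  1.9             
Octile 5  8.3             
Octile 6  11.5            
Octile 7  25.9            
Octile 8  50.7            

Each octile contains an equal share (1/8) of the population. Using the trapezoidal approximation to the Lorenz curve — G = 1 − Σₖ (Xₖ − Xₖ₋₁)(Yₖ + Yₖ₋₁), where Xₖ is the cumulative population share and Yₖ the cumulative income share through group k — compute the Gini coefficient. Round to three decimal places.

0.647

Cumulative income shares Yₖ: 0.0030, 0.0090, 0.0170, 0.0360, 0.1190, 0.2340, 0.4930, 1.0000
Σ (Xₖ−Xₖ₋₁)(Yₖ+Yₖ₋₁) = (1/8)(0.0030+0.0000) + (1/8)(0.0090+0.0030) + (1/8)(0.0170+0.0090) + (1/8)(0.0360+0.0170) + (1/8)(0.1190+0.0360) + (1/8)(0.2340+0.1190) + (1/8)(0.4930+0.2340) + (1/8)(1.0000+0.4930)
  = 0.0004 + 0.0015 + 0.0033 + 0.0066 + 0.0194 + 0.0441 + 0.0909 + 0.1866 = 0.3528
G = 1 − 0.3528 = 0.6472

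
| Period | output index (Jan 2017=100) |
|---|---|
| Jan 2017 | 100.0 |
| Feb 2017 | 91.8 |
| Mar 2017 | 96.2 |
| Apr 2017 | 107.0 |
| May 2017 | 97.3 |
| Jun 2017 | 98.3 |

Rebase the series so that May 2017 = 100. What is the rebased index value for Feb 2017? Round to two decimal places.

Rebased(Feb 2017) = 91.8 / 97.3 × 100 = 94.3474

94.35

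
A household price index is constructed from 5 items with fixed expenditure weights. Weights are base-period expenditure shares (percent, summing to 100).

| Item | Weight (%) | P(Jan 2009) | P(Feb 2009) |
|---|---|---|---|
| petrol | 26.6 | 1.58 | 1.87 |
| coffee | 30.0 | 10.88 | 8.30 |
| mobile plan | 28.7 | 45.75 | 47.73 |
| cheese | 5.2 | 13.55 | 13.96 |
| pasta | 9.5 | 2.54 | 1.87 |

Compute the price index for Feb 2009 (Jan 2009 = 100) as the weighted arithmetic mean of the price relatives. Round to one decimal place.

96.7

petrol: 26.6 × (1.87/1.58) = 26.6 × 1.183544 = 31.4823
coffee: 30.0 × (8.30/10.88) = 30.0 × 0.762868 = 22.8860
mobile plan: 28.7 × (47.73/45.75) = 28.7 × 1.043279 = 29.9421
cheese: 5.2 × (13.96/13.55) = 5.2 × 1.030258 = 5.3573
pasta: 9.5 × (1.87/2.54) = 9.5 × 0.736220 = 6.9941
Index = Σ wᵢ·(p₁ᵢ/p₀ᵢ) = 31.4823 + 22.8860 + 29.9421 + 5.3573 + 6.9941 = 96.6618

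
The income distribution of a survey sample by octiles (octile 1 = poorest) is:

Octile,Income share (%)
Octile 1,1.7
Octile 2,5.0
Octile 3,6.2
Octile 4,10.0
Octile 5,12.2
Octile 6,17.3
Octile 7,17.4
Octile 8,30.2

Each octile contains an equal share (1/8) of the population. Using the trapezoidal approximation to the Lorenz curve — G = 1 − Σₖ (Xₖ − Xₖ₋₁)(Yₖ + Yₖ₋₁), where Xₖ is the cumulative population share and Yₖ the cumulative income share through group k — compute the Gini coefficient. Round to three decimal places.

0.371

Cumulative income shares Yₖ: 0.0170, 0.0670, 0.1290, 0.2290, 0.3510, 0.5240, 0.6980, 1.0000
Σ (Xₖ−Xₖ₋₁)(Yₖ+Yₖ₋₁) = (1/8)(0.0170+0.0000) + (1/8)(0.0670+0.0170) + (1/8)(0.1290+0.0670) + (1/8)(0.2290+0.1290) + (1/8)(0.3510+0.2290) + (1/8)(0.5240+0.3510) + (1/8)(0.6980+0.5240) + (1/8)(1.0000+0.6980)
  = 0.0021 + 0.0105 + 0.0245 + 0.0447 + 0.0725 + 0.1094 + 0.1527 + 0.2122 = 0.6288
G = 1 − 0.6288 = 0.3712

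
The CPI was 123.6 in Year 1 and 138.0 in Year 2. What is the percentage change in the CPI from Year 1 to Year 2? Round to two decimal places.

11.65%

Change = (138.0 − 123.6) / 123.6 × 100
       = 14.4 / 123.6 × 100 = 11.6505%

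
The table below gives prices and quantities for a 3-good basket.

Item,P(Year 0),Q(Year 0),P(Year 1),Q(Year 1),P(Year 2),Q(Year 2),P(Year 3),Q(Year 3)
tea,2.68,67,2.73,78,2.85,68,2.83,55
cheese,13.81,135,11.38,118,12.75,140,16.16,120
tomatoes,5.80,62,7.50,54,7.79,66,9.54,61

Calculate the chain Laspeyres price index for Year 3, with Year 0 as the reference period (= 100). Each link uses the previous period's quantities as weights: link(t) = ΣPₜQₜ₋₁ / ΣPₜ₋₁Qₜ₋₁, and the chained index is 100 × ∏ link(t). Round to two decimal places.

123.14

Link Year 0→Year 1:
ΣP(Year 1)Q(Year 0) = 2.73×67 + 11.38×135 + 7.50×62 = 182.91 + 1536.3 + 465 = 2184.21
ΣP(Year 0)Q(Year 0) = 2.68×67 + 13.81×135 + 5.80×62 = 179.56 + 1864.35 + 359.6 = 2403.51
link = 2184.21/2403.51 = 0.908758
Link Year 1→Year 2:
ΣP(Year 2)Q(Year 1) = 2.85×78 + 12.75×118 + 7.79×54 = 222.3 + 1504.5 + 420.66 = 2147.46
ΣP(Year 1)Q(Year 1) = 2.73×78 + 11.38×118 + 7.50×54 = 212.94 + 1342.84 + 405 = 1960.78
link = 2147.46/1960.78 = 1.095207
Link Year 2→Year 3:
ΣP(Year 3)Q(Year 2) = 2.83×68 + 16.16×140 + 9.54×66 = 192.44 + 2262.4 + 629.64 = 3084.48
ΣP(Year 2)Q(Year 2) = 2.85×68 + 12.75×140 + 7.79×66 = 193.8 + 1785 + 514.14 = 2492.94
link = 3084.48/2492.94 = 1.237286
Chained index = 100 × 0.908758 × 1.095207 × 1.237286 = 123.1444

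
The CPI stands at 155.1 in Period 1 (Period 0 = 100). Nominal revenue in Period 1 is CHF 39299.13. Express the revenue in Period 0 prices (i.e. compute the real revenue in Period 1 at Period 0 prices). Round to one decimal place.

Real = Nominal ÷ (Index/100) = 39299.13 ÷ (155.1/100)
     = 39299.13 ÷ 1.551 = 25337.9304

25337.9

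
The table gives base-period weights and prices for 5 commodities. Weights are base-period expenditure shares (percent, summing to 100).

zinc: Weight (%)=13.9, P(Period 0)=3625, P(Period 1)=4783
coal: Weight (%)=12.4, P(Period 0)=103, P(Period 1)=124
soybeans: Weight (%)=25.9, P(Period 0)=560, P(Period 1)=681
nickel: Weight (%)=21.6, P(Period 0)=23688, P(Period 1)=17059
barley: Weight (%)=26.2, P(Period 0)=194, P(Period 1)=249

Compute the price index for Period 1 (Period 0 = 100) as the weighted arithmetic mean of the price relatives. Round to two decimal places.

113.95

zinc: 13.9 × (4783/3625) = 13.9 × 1.319448 = 18.3403
coal: 12.4 × (124/103) = 12.4 × 1.203883 = 14.9282
soybeans: 25.9 × (681/560) = 25.9 × 1.216071 = 31.4962
nickel: 21.6 × (17059/23688) = 21.6 × 0.720154 = 15.5553
barley: 26.2 × (249/194) = 26.2 × 1.283505 = 33.6278
Index = Σ wᵢ·(p₁ᵢ/p₀ᵢ) = 18.3403 + 14.9282 + 31.4962 + 15.5553 + 33.6278 = 113.9479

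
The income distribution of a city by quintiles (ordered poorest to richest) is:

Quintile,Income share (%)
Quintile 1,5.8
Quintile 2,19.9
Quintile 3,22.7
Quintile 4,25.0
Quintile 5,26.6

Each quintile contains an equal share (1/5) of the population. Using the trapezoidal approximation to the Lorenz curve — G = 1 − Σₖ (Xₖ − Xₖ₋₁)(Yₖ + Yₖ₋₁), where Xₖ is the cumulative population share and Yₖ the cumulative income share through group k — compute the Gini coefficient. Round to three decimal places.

Cumulative income shares Yₖ: 0.0580, 0.2570, 0.4840, 0.7340, 1.0000
Σ (Xₖ−Xₖ₋₁)(Yₖ+Yₖ₋₁) = (1/5)(0.0580+0.0000) + (1/5)(0.2570+0.0580) + (1/5)(0.4840+0.2570) + (1/5)(0.7340+0.4840) + (1/5)(1.0000+0.7340)
  = 0.0116 + 0.0630 + 0.1482 + 0.2436 + 0.3468 = 0.8132
G = 1 − 0.8132 = 0.1868

0.187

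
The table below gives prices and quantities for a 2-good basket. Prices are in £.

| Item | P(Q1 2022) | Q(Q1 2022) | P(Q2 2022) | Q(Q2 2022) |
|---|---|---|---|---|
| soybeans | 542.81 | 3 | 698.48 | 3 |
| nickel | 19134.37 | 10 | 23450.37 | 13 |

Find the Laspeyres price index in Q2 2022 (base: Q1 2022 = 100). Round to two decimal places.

122.61

Laspeyres price index uses base-period quantities as weights.
ΣP(Q2 2022)·Q(Q1 2022) = 698.48×3 + 23450.37×10 = 2095.44 + 234503.7 = 236599.14
ΣP(Q1 2022)·Q(Q1 2022) = 542.81×3 + 19134.37×10 = 1628.43 + 191343.7 = 192972.13
Index = 236599.14 / 192972.13 × 100 = 122.6079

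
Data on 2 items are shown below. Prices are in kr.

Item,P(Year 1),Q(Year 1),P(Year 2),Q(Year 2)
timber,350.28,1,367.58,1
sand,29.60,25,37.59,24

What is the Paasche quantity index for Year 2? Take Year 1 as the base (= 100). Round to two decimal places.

97.12

Paasche quantity index uses current-period prices as weights.
ΣP(Year 2)·Q(Year 2) = 367.58×1 + 37.59×24 = 367.58 + 902.16 = 1269.74
ΣP(Year 2)·Q(Year 1) = 367.58×1 + 37.59×25 = 367.58 + 939.75 = 1307.33
Index = 1269.74 / 1307.33 × 100 = 97.1247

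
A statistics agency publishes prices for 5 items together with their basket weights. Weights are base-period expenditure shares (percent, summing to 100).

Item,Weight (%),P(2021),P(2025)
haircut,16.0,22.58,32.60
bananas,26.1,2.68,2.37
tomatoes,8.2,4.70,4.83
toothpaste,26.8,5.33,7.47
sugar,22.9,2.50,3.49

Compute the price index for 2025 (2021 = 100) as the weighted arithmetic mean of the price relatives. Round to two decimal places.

haircut: 16.0 × (32.60/22.58) = 16.0 × 1.443756 = 23.1001
bananas: 26.1 × (2.37/2.68) = 26.1 × 0.884328 = 23.0810
tomatoes: 8.2 × (4.83/4.70) = 8.2 × 1.027660 = 8.4268
toothpaste: 26.8 × (7.47/5.33) = 26.8 × 1.401501 = 37.5602
sugar: 22.9 × (3.49/2.50) = 22.9 × 1.396000 = 31.9684
Index = Σ wᵢ·(p₁ᵢ/p₀ᵢ) = 23.1001 + 23.0810 + 8.4268 + 37.5602 + 31.9684 = 124.1365

124.14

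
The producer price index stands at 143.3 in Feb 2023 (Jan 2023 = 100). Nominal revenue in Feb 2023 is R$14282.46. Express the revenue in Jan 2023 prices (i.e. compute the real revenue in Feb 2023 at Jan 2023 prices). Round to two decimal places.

Real = Nominal ÷ (Index/100) = 14282.46 ÷ (143.3/100)
     = 14282.46 ÷ 1.433 = 9966.8248

9966.82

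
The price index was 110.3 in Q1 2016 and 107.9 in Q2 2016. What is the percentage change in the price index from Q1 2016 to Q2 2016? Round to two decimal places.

-2.18%

Change = (107.9 − 110.3) / 110.3 × 100
       = -2.4 / 110.3 × 100 = -2.1759%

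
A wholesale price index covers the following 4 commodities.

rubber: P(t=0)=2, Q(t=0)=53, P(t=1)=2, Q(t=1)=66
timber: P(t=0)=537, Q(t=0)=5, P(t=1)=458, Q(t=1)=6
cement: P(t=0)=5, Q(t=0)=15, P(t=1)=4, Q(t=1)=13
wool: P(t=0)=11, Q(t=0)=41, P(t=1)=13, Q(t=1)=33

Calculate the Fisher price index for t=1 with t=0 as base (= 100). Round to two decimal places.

Laspeyres component (base-period weights):
ΣP(t=1)Q(t=0) = 2×53 + 458×5 + 4×15 + 13×41 = 106 + 2290 + 60 + 533 = 2989
ΣP(t=0)Q(t=0) = 2×53 + 537×5 + 5×15 + 11×41 = 106 + 2685 + 75 + 451 = 3317
L = 2989 / 3317 × 100 = 90.1115
Paasche component (current-period weights):
ΣP(t=1)Q(t=1) = 2×66 + 458×6 + 4×13 + 13×33 = 132 + 2748 + 52 + 429 = 3361
ΣP(t=0)Q(t=1) = 2×66 + 537×6 + 5×13 + 11×33 = 132 + 3222 + 65 + 363 = 3782
P = 3361 / 3782 × 100 = 88.8683
Fisher = √(L × P) = √(90.1115 × 88.8683) = 89.4878

89.49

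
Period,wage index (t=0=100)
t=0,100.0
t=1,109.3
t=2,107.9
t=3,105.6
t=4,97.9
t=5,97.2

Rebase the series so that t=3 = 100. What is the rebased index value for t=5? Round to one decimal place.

92.0

Rebased(t=5) = 97.2 / 105.6 × 100 = 92.0455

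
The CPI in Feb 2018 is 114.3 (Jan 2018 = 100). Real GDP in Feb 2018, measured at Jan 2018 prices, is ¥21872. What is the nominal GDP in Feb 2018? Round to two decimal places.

24999.70

Nominal = Real × (Index/100) = 21872 × (114.3/100)
        = 21872 × 1.143 = 24999.6960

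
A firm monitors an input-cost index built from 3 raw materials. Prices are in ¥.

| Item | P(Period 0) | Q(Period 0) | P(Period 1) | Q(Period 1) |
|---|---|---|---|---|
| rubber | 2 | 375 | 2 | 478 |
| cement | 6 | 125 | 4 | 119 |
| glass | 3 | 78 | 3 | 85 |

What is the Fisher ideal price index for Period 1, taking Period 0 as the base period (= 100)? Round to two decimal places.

86.60

Laspeyres component (base-period weights):
ΣP(Period 1)Q(Period 0) = 2×375 + 4×125 + 3×78 = 750 + 500 + 234 = 1484
ΣP(Period 0)Q(Period 0) = 2×375 + 6×125 + 3×78 = 750 + 750 + 234 = 1734
L = 1484 / 1734 × 100 = 85.5825
Paasche component (current-period weights):
ΣP(Period 1)Q(Period 1) = 2×478 + 4×119 + 3×85 = 956 + 476 + 255 = 1687
ΣP(Period 0)Q(Period 1) = 2×478 + 6×119 + 3×85 = 956 + 714 + 255 = 1925
P = 1687 / 1925 × 100 = 87.6364
Fisher = √(L × P) = √(85.5825 × 87.6364) = 86.6033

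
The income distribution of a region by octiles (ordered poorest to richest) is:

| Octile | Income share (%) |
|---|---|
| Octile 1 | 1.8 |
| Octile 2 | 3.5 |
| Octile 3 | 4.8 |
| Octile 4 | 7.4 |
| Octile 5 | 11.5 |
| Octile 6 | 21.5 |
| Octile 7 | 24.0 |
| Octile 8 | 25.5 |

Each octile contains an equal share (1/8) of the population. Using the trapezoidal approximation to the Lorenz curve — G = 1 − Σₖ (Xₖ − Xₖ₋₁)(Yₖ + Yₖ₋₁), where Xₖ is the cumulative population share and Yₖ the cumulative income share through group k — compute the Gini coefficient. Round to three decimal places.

Cumulative income shares Yₖ: 0.0180, 0.0530, 0.1010, 0.1750, 0.2900, 0.5050, 0.7450, 1.0000
Σ (Xₖ−Xₖ₋₁)(Yₖ+Yₖ₋₁) = (1/8)(0.0180+0.0000) + (1/8)(0.0530+0.0180) + (1/8)(0.1010+0.0530) + (1/8)(0.1750+0.1010) + (1/8)(0.2900+0.1750) + (1/8)(0.5050+0.2900) + (1/8)(0.7450+0.5050) + (1/8)(1.0000+0.7450)
  = 0.0023 + 0.0089 + 0.0193 + 0.0345 + 0.0581 + 0.0994 + 0.1562 + 0.2181 = 0.5968
G = 1 − 0.5968 = 0.4032

0.403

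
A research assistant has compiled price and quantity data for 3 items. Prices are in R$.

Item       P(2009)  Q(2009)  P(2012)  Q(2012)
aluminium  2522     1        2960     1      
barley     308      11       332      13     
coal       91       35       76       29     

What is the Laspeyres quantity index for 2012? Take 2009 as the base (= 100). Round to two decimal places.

Laspeyres quantity index uses base-period prices as weights.
ΣP(2009)·Q(2012) = 2522×1 + 308×13 + 91×29 = 2522 + 4004 + 2639 = 9165
ΣP(2009)·Q(2009) = 2522×1 + 308×11 + 91×35 = 2522 + 3388 + 3185 = 9095
Index = 9165 / 9095 × 100 = 100.7697

100.77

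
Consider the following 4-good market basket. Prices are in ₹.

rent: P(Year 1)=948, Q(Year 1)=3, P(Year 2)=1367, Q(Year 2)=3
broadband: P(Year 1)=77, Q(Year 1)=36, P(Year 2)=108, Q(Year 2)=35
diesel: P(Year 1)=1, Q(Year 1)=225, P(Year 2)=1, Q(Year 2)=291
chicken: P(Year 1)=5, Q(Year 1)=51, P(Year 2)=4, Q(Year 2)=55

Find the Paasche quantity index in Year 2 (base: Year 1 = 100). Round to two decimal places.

Paasche quantity index uses current-period prices as weights.
ΣP(Year 2)·Q(Year 2) = 1367×3 + 108×35 + 1×291 + 4×55 = 4101 + 3780 + 291 + 220 = 8392
ΣP(Year 2)·Q(Year 1) = 1367×3 + 108×36 + 1×225 + 4×51 = 4101 + 3888 + 225 + 204 = 8418
Index = 8392 / 8418 × 100 = 99.6911

99.69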